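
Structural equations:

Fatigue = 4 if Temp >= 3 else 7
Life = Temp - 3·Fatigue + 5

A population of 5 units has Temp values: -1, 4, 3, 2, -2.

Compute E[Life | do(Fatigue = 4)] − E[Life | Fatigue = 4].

-2.3

Every unit gets Fatigue=4 under the intervention. Life values become -8, -3, -4, -5, -9; E[Life|do(Fatigue=4)] = -5.8.
E[Life|Fatigue=4] averages over only the 2 units with Fatigue=4 (Temp = 4, 3): Life = -3, -4, mean -3.5.
Difference = -5.8 − (-3.5) = -2.3.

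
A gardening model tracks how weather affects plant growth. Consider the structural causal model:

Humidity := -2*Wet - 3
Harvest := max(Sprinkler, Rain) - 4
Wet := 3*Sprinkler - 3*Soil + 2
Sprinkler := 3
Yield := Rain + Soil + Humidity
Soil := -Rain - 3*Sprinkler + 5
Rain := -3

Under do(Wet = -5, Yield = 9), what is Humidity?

Setting Wet = -5, Yield = 9 by intervention discards those variables' equations.
Humidity = -2*Wet - 3  [with Wet=-5]  = 7

7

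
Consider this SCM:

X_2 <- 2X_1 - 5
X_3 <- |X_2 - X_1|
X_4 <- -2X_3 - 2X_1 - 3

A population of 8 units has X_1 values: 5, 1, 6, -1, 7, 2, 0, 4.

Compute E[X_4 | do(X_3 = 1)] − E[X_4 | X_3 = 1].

do(X_3=1) breaks X_3's dependence on X_1. With X_3=1 fixed, X_4 across the units is -15, -7, -17, -3, -19, -9, -5, -13, mean -11.
Observing X_3=1 restricts to units where X_3's equation naturally yields 1: X_1 ∈ {6, 4}. In that subpopulation X_4 = -17, -13, mean -15.
Difference = -11 − (-15) = 4.

4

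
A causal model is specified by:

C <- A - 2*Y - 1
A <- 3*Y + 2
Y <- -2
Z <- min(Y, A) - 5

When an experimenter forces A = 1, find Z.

-7

The intervention breaks the incoming arrows to A: A <- 3*Y + 2 no longer applies, and A = 1.
Z = min(Y, A) - 5  [with Y=-2, A=1]  = -7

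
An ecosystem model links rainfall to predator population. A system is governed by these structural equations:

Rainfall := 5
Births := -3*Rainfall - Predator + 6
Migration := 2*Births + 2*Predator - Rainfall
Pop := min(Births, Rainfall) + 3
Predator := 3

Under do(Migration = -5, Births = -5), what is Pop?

The joint intervention fixes Migration = -5, Births = -5, removing each variable's own equation.
Pop = min(Births, Rainfall) + 3  [with Births=-5, Rainfall=5]  = -2

-2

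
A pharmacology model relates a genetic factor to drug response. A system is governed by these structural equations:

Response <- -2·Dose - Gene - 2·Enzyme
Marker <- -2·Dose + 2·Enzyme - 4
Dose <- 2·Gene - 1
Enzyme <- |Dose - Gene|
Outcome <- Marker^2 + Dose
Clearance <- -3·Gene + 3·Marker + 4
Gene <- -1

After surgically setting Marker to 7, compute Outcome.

46

The intervention breaks the incoming arrows to Marker: Marker <- -2·Dose + 2·Enzyme - 4 no longer applies, and Marker = 7.
Dose = 2·Gene - 1  [with Gene=-1]  = -3
Outcome = Marker^2 + Dose  [with Marker=7, Dose=-3]  = 46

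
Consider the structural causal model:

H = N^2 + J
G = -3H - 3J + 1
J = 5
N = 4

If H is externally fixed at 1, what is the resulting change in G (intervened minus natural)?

60

The intervention breaks the incoming arrows to H: H = N^2 + J no longer applies, and H = 1.
G = -3H - 3J + 1  [with H=1, J=5]  = -17
Without intervention: H = N^2 + J  [with N=4, J=5]  = 21; G = -3H - 3J + 1  [with H=21, J=5]  = -77.
Change = -17 − (-77) = 60.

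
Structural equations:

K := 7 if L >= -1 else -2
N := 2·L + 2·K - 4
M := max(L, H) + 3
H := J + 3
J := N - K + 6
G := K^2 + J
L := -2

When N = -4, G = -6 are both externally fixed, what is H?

7

Setting N = -4, G = -6 by intervention discards those variables' equations.
K = 7 if L >= -1 else -2  [with L=-2]  = -2
J = N - K + 6  [with N=-4, K=-2]  = 4
H = J + 3  [with J=4]  = 7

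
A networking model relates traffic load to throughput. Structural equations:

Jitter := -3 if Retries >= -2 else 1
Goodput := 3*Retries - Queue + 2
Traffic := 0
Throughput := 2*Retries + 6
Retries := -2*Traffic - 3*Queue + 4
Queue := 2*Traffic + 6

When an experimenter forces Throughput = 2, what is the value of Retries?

-14

do(Throughput=2) replaces the equation Throughput := 2*Retries + 6 with the constant Throughput = 2.
Retries is not downstream of the intervention, so its value is determined by the original equations.
Queue = 2*Traffic + 6  [with Traffic=0]  = 6
Retries = -2*Traffic - 3*Queue + 4  [with Traffic=0, Queue=6]  = -14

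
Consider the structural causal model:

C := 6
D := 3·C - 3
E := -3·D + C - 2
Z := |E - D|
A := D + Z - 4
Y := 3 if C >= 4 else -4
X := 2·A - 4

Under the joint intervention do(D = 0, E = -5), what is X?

-2

Under do(D = 0, E = -5), each intervened variable's structural equation is replaced by its fixed value.
Z = |E - D|  [with E=-5, D=0]  = 5
A = D + Z - 4  [with D=0, Z=5]  = 1
X = 2·A - 4  [with A=1]  = -2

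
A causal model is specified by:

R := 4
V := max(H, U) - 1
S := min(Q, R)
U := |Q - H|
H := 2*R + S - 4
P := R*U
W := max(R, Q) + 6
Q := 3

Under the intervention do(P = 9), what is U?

do(P=9) replaces the equation P := R*U with the constant P = 9.
U is not downstream of the intervention, so its value is determined by the original equations.
S = min(Q, R)  [with Q=3, R=4]  = 3
H = 2*R + S - 4  [with R=4, S=3]  = 7
U = |Q - H|  [with Q=3, H=7]  = 4

4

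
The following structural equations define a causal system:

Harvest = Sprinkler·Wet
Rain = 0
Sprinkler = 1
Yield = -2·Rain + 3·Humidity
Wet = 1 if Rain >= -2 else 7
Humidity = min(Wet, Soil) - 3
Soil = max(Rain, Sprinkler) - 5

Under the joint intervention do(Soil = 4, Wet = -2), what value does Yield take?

Setting Soil = 4, Wet = -2 by intervention discards those variables' equations.
Humidity = min(Wet, Soil) - 3  [with Wet=-2, Soil=4]  = -5
Yield = -2·Rain + 3·Humidity  [with Rain=0, Humidity=-5]  = -15

-15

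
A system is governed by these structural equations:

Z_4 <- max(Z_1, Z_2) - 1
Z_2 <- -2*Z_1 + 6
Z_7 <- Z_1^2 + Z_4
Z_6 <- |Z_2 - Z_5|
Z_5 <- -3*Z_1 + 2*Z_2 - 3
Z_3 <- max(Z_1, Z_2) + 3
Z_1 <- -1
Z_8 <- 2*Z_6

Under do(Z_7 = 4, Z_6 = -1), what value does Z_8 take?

-2

Under do(Z_7 = 4, Z_6 = -1), each intervened variable's structural equation is replaced by its fixed value.
Z_8 = 2*Z_6  [with Z_6=-1]  = -2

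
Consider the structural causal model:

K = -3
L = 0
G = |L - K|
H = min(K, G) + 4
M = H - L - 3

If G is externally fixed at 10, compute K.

Under do(G=10), the mechanism G = |L - K| is discarded; G is fixed at 10.
K is not downstream of the intervention, so its value is determined by the original equations.

-3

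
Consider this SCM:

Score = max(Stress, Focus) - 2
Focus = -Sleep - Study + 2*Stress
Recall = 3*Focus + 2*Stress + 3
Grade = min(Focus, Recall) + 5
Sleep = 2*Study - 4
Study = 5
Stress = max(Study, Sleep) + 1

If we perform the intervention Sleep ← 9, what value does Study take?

Under do(Sleep=9), the mechanism Sleep = 2*Study - 4 is discarded; Sleep is fixed at 9.
Study is not downstream of the intervention, so its value is determined by the original equations.

5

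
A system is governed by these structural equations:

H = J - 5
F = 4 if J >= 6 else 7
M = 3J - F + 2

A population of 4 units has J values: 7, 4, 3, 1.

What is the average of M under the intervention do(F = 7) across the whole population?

6.25

Every unit gets F=7 under the intervention. M values become 16, 7, 4, -2; E[M|do(F=7)] = 6.25.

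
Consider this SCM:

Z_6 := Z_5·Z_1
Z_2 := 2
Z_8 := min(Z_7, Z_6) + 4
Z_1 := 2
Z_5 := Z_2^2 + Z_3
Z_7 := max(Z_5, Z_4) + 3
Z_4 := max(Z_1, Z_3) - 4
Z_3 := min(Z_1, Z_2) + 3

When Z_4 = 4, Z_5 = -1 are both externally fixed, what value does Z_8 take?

The joint intervention fixes Z_4 = 4, Z_5 = -1, removing each variable's own equation.
Z_6 = Z_5·Z_1  [with Z_5=-1, Z_1=2]  = -2
Z_7 = max(Z_5, Z_4) + 3  [with Z_5=-1, Z_4=4]  = 7
Z_8 = min(Z_7, Z_6) + 4  [with Z_7=7, Z_6=-2]  = 2

2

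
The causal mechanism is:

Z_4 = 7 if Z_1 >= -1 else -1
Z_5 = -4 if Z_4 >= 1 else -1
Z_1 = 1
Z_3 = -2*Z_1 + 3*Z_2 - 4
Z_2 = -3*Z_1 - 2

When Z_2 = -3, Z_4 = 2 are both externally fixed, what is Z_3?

The joint intervention fixes Z_2 = -3, Z_4 = 2, removing each variable's own equation.
Z_3 = -2*Z_1 + 3*Z_2 - 4  [with Z_1=1, Z_2=-3]  = -15

-15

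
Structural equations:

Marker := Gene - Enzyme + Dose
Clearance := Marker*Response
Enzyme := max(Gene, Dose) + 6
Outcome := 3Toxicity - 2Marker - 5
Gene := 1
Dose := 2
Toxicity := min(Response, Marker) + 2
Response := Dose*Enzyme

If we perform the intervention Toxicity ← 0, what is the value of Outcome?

5

Intervening sets Toxicity = 0 and removes its equation (Toxicity := min(Response, Marker) + 2).
Enzyme = max(Gene, Dose) + 6  [with Gene=1, Dose=2]  = 8
Marker = Gene - Enzyme + Dose  [with Gene=1, Enzyme=8, Dose=2]  = -5
Outcome = 3Toxicity - 2Marker - 5  [with Toxicity=0, Marker=-5]  = 5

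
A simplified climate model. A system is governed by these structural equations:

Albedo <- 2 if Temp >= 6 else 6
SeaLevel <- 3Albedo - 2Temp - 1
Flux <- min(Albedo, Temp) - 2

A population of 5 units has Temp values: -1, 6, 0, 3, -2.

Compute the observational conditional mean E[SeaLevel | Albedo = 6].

17

Conditioning on Albedo=6 selects the 4 unit(s) with Temp ∈ {-1, 0, 3, -2}. Their SeaLevel values: 19, 17, 11, 21. Mean = 17.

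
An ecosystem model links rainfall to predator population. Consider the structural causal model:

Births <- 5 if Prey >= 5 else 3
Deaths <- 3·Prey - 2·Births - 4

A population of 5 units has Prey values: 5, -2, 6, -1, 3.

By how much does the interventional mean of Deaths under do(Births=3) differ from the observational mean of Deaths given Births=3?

Every unit gets Births=3 under the intervention. Deaths values become 5, -16, 8, -13, -1; E[Deaths|do(Births=3)] = -3.4.
Observing Births=3 restricts to units where Births's equation naturally yields 3: Prey ∈ {-2, -1, 3}. In that subpopulation Deaths = -16, -13, -1, mean -10.
Difference = -3.4 − (-10) = 6.6.

6.6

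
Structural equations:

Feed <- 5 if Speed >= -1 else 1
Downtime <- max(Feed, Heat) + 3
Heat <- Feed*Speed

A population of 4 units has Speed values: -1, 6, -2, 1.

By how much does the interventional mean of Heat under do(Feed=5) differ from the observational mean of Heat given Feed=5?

-5

Every unit gets Feed=5 under the intervention. Heat values become -5, 30, -10, 5; E[Heat|do(Feed=5)] = 5.
Conditioning on Feed=5 selects the 3 unit(s) with Speed ∈ {-1, 6, 1}. Their Heat values: -5, 30, 5. Mean = 10.
Difference = 5 − 10 = -5.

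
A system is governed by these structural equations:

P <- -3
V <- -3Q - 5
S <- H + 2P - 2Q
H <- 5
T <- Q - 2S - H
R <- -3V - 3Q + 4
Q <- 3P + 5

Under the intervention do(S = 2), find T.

The intervention breaks the incoming arrows to S: S <- H + 2P - 2Q no longer applies, and S = 2.
Q = 3P + 5  [with P=-3]  = -4
T = Q - 2S - H  [with Q=-4, S=2, H=5]  = -13

-13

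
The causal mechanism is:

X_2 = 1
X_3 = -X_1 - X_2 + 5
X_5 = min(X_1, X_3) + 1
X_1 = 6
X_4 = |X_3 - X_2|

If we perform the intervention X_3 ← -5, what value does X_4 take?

6

The intervention breaks the incoming arrows to X_3: X_3 = -X_1 - X_2 + 5 no longer applies, and X_3 = -5.
X_4 = |X_3 - X_2|  [with X_3=-5, X_2=1]  = 6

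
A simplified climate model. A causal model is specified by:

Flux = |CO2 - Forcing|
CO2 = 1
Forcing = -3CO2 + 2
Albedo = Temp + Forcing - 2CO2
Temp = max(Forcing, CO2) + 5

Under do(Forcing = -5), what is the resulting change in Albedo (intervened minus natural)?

-4

Under do(Forcing=-5), the mechanism Forcing = -3CO2 + 2 is discarded; Forcing is fixed at -5.
Temp = max(Forcing, CO2) + 5  [with Forcing=-5, CO2=1]  = 6
Albedo = Temp + Forcing - 2CO2  [with Temp=6, Forcing=-5, CO2=1]  = -1
Without intervention: Forcing = -3CO2 + 2  [with CO2=1]  = -1; Temp = max(Forcing, CO2) + 5  [with Forcing=-1, CO2=1]  = 6; Albedo = Temp + Forcing - 2CO2  [with Temp=6, Forcing=-1, CO2=1]  = 3.
Change = -1 − 3 = -4.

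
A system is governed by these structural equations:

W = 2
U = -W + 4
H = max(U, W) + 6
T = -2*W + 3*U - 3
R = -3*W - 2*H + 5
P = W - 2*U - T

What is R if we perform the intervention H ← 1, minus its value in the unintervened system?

do(H=1) replaces the equation H = max(U, W) + 6 with the constant H = 1.
R = -3*W - 2*H + 5  [with W=2, H=1]  = -3
Without intervention: U = -W + 4  [with W=2]  = 2; H = max(U, W) + 6  [with U=2, W=2]  = 8; R = -3*W - 2*H + 5  [with W=2, H=8]  = -17.
Change = -3 − (-17) = 14.

14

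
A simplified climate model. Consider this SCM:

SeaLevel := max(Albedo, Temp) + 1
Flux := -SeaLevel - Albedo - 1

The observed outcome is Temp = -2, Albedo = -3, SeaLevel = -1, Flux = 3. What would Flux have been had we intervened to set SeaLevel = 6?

-4

The intervention breaks the incoming arrows to SeaLevel: SeaLevel := max(Albedo, Temp) + 1 no longer applies, and SeaLevel = 6.
Flux = -SeaLevel - Albedo - 1  [with SeaLevel=6, Albedo=-3]  = -4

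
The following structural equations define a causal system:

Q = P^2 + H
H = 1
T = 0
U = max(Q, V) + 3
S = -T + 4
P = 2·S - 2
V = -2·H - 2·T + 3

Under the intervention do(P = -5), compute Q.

The intervention breaks the incoming arrows to P: P = 2·S - 2 no longer applies, and P = -5.
Q = P^2 + H  [with P=-5, H=1]  = 26

26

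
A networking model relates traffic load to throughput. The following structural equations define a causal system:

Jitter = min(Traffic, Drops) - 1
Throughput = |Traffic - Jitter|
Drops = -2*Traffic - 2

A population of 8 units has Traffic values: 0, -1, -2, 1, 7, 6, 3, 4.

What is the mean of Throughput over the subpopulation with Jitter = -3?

2

E[Throughput|Jitter=-3] averages over only the 2 units with Jitter=-3 (Traffic = 0, -2): Throughput = 3, 1, mean 2.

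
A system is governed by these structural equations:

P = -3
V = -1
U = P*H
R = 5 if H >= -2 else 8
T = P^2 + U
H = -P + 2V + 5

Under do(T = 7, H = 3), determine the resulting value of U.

Under do(T = 7, H = 3), each intervened variable's structural equation is replaced by its fixed value.
U = P*H  [with P=-3, H=3]  = -9

-9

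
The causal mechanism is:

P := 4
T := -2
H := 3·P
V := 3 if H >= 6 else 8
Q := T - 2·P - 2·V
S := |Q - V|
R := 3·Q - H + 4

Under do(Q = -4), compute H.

do(Q=-4) replaces the equation Q := T - 2·P - 2·V with the constant Q = -4.
H is not downstream of the intervention, so its value is determined by the original equations.
H = 3·P  [with P=4]  = 12

12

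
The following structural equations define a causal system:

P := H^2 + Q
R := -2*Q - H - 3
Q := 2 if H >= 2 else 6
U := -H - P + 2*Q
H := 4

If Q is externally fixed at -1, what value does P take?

15

The intervention breaks the incoming arrows to Q: Q := 2 if H >= 2 else 6 no longer applies, and Q = -1.
P = H^2 + Q  [with H=4, Q=-1]  = 15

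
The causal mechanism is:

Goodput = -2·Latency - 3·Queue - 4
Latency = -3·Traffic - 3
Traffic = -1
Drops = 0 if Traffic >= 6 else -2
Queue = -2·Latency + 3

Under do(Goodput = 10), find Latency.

0

Under do(Goodput=10), the mechanism Goodput = -2·Latency - 3·Queue - 4 is discarded; Goodput is fixed at 10.
No directed path runs from Goodput to Latency, so Latency keeps its natural value.
Latency = -3·Traffic - 3  [with Traffic=-1]  = 0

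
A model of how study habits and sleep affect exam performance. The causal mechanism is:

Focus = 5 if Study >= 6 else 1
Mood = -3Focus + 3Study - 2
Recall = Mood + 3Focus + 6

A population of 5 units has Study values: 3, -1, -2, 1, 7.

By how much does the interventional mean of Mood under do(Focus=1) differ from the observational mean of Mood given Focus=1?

4.05

The intervention sets Focus=1 in all 5 units regardless of Study. Recomputing Mood per unit gives 4, -8, -11, -2, 16; average -0.2.
E[Mood|Focus=1] averages over only the 4 units with Focus=1 (Study = 3, -1, -2, 1): Mood = 4, -8, -11, -2, mean -4.25.
Difference = -0.2 − (-4.25) = 4.05.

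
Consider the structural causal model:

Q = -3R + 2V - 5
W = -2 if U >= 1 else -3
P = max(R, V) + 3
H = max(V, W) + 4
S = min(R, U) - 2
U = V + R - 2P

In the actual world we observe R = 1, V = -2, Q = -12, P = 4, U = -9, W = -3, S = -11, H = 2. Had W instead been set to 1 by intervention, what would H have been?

Intervening sets W = 1 and removes its equation (W = -2 if U >= 1 else -3).
H = max(V, W) + 4  [with V=-2, W=1]  = 5

5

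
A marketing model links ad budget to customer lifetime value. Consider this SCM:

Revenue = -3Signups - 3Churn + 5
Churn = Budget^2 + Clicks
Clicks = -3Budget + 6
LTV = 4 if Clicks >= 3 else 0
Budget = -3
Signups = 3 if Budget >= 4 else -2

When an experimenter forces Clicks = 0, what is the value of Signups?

The intervention breaks the incoming arrows to Clicks: Clicks = -3Budget + 6 no longer applies, and Clicks = 0.
Since Signups is not a descendant of the intervened variable, it is unaffected.
Signups = 3 if Budget >= 4 else -2  [with Budget=-3]  = -2

-2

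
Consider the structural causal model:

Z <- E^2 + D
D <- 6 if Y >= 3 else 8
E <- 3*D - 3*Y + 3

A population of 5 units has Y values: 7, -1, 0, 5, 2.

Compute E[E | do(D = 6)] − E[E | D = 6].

The intervention sets D=6 in all 5 units regardless of Y. Recomputing E per unit gives 0, 24, 21, 6, 15; average 13.2.
Conditioning on D=6 selects the 2 unit(s) with Y ∈ {7, 5}. Their E values: 0, 6. Mean = 3.
Difference = 13.2 − 3 = 10.2.

10.2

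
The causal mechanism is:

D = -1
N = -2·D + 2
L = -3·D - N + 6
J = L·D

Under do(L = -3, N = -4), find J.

3

The joint intervention fixes L = -3, N = -4, removing each variable's own equation.
J = L·D  [with L=-3, D=-1]  = 3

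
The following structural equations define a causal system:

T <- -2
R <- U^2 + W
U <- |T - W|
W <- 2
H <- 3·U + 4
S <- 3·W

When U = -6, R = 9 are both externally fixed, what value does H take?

Setting U = -6, R = 9 by intervention discards those variables' equations.
H = 3·U + 4  [with U=-6]  = -14

-14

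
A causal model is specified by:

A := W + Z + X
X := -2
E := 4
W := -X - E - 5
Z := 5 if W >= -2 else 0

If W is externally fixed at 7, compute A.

do(W=7) replaces the equation W := -X - E - 5 with the constant W = 7.
Z = 5 if W >= -2 else 0  [with W=7]  = 5
A = W + Z + X  [with W=7, Z=5, X=-2]  = 10

10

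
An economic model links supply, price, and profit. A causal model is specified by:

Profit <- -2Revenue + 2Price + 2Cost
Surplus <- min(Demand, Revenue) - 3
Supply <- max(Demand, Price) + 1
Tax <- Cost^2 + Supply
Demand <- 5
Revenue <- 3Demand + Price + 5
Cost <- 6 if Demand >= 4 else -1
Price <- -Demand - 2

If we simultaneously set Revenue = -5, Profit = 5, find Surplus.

Under do(Revenue = -5, Profit = 5), each intervened variable's structural equation is replaced by its fixed value.
Surplus = min(Demand, Revenue) - 3  [with Demand=5, Revenue=-5]  = -8

-8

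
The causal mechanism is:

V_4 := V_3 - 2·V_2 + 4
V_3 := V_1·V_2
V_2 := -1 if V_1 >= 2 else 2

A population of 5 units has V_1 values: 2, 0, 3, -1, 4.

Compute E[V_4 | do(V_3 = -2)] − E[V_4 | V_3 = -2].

0.6

The intervention sets V_3=-2 in all 5 units regardless of V_1. Recomputing V_4 per unit gives 4, -2, 4, -2, 4; average 1.6.
Observing V_3=-2 restricts to units where V_3's equation naturally yields -2: V_1 ∈ {2, -1}. In that subpopulation V_4 = 4, -2, mean 1.
Difference = 1.6 − 1 = 0.6.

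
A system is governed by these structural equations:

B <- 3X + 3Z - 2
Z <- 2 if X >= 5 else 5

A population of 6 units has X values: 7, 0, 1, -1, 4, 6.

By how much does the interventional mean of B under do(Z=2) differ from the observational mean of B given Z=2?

Every unit gets Z=2 under the intervention. B values become 25, 4, 7, 1, 16, 22; E[B|do(Z=2)] = 12.5.
Observing Z=2 restricts to units where Z's equation naturally yields 2: X ∈ {7, 6}. In that subpopulation B = 25, 22, mean 23.5.
Difference = 12.5 − 23.5 = -11.

-11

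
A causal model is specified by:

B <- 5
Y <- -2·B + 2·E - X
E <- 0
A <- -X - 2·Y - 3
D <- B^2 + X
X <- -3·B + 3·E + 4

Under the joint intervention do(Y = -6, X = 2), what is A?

The joint intervention fixes Y = -6, X = 2, removing each variable's own equation.
A = -X - 2·Y - 3  [with X=2, Y=-6]  = 7

7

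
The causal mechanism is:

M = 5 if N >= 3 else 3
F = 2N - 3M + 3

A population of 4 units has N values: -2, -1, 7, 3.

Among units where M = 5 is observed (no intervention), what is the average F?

-2

Conditioning on M=5 selects the 2 unit(s) with N ∈ {7, 3}. Their F values: 2, -6. Mean = -2.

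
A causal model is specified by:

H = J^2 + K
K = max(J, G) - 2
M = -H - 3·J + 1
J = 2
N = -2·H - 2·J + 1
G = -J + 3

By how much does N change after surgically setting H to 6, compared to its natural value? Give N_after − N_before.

Under do(H=6), the mechanism H = J^2 + K is discarded; H is fixed at 6.
N = -2·H - 2·J + 1  [with H=6, J=2]  = -15
Without intervention: G = -J + 3  [with J=2]  = 1; K = max(J, G) - 2  [with J=2, G=1]  = 0; H = J^2 + K  [with J=2, K=0]  = 4; N = -2·H - 2·J + 1  [with H=4, J=2]  = -11.
Change = -15 − (-11) = -4.

-4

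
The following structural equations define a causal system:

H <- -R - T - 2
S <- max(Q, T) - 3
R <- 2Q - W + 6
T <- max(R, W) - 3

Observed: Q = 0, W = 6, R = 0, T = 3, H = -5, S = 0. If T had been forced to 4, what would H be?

Intervening sets T = 4 and removes its equation (T <- max(R, W) - 3).
R = 2Q - W + 6  [with Q=0, W=6]  = 0
H = -R - T - 2  [with R=0, T=4]  = -6

-6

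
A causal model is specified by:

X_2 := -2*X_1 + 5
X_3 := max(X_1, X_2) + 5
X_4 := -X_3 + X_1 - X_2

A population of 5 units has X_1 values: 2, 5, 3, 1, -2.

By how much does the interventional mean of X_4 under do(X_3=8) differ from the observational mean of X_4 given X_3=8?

Every unit gets X_3=8 under the intervention. X_4 values become -7, 2, -4, -10, -19; E[X_4|do(X_3=8)] = -7.6.
Conditioning on X_3=8 selects the 2 unit(s) with X_1 ∈ {3, 1}. Their X_4 values: -4, -10. Mean = -7.
Difference = -7.6 − (-7) = -0.6.

-0.6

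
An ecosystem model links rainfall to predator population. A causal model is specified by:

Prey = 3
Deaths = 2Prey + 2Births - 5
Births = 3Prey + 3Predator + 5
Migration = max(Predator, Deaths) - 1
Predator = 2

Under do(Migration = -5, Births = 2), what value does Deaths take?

Under do(Migration = -5, Births = 2), each intervened variable's structural equation is replaced by its fixed value.
Deaths = 2Prey + 2Births - 5  [with Prey=3, Births=2]  = 5

5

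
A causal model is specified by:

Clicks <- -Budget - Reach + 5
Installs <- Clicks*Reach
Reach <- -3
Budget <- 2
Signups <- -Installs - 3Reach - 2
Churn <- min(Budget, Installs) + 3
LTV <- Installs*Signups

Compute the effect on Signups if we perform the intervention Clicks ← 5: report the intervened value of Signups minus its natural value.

do(Clicks=5) replaces the equation Clicks <- -Budget - Reach + 5 with the constant Clicks = 5.
Installs = Clicks*Reach  [with Clicks=5, Reach=-3]  = -15
Signups = -Installs - 3Reach - 2  [with Installs=-15, Reach=-3]  = 22
Without intervention: Clicks = -Budget - Reach + 5  [with Budget=2, Reach=-3]  = 6; Installs = Clicks*Reach  [with Clicks=6, Reach=-3]  = -18; Signups = -Installs - 3Reach - 2  [with Installs=-18, Reach=-3]  = 25.
Change = 22 − 25 = -3.

-3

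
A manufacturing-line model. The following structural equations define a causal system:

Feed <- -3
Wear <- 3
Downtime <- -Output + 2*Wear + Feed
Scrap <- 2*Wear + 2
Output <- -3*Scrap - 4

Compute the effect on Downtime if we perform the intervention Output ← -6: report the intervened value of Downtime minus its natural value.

-22

Intervening sets Output = -6 and removes its equation (Output <- -3*Scrap - 4).
Downtime = -Output + 2*Wear + Feed  [with Output=-6, Wear=3, Feed=-3]  = 9
Without intervention: Scrap = 2*Wear + 2  [with Wear=3]  = 8; Output = -3*Scrap - 4  [with Scrap=8]  = -28; Downtime = -Output + 2*Wear + Feed  [with Output=-28, Wear=3, Feed=-3]  = 31.
Change = 9 − 31 = -22.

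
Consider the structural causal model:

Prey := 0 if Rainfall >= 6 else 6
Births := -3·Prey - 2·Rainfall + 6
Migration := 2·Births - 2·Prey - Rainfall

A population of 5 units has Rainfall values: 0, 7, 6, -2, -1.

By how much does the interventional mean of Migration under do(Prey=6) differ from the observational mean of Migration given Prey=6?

Every unit gets Prey=6 under the intervention. Migration values become -36, -71, -66, -26, -31; E[Migration|do(Prey=6)] = -46.
Conditioning on Prey=6 selects the 3 unit(s) with Rainfall ∈ {0, -2, -1}. Their Migration values: -36, -26, -31. Mean = -31.
Difference = -46 − (-31) = -15.

-15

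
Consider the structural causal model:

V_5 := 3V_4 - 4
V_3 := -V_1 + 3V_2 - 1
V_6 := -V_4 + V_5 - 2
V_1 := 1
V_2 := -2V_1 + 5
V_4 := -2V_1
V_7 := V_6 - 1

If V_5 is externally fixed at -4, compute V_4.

-2

The intervention breaks the incoming arrows to V_5: V_5 := 3V_4 - 4 no longer applies, and V_5 = -4.
Since V_4 is not a descendant of the intervened variable, it is unaffected.
V_4 = -2V_1  [with V_1=1]  = -2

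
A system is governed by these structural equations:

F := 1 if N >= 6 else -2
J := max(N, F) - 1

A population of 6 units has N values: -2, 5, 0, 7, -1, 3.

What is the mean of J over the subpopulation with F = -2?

Observing F=-2 restricts to units where F's equation naturally yields -2: N ∈ {-2, 5, 0, -1, 3}. In that subpopulation J = -3, 4, -1, -2, 2, mean 0.

0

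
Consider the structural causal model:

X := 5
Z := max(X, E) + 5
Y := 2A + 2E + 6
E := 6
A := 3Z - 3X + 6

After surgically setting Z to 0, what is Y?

0

do(Z=0) replaces the equation Z := max(X, E) + 5 with the constant Z = 0.
A = 3Z - 3X + 6  [with Z=0, X=5]  = -9
Y = 2A + 2E + 6  [with A=-9, E=6]  = 0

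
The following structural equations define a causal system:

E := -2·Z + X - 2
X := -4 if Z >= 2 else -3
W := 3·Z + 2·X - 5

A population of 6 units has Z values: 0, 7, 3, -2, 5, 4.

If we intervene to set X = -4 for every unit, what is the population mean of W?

Under do(X=-4), X's equation is replaced by X=-4 for every unit. Per-unit W: -13, 8, -4, -19, 2, -1. Mean = -4.5.

-4.5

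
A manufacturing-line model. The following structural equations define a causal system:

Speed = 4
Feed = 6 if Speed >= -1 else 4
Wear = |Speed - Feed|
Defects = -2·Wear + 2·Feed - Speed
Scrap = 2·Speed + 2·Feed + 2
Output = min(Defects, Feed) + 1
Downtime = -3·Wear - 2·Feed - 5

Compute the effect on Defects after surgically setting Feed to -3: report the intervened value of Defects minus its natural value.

-28

Under do(Feed=-3), the mechanism Feed = 6 if Speed >= -1 else 4 is discarded; Feed is fixed at -3.
Wear = |Speed - Feed|  [with Speed=4, Feed=-3]  = 7
Defects = -2·Wear + 2·Feed - Speed  [with Wear=7, Feed=-3, Speed=4]  = -24
Without intervention: Feed = 6 if Speed >= -1 else 4  [with Speed=4]  = 6; Wear = |Speed - Feed|  [with Speed=4, Feed=6]  = 2; Defects = -2·Wear + 2·Feed - Speed  [with Wear=2, Feed=6, Speed=4]  = 4.
Change = -24 − 4 = -28.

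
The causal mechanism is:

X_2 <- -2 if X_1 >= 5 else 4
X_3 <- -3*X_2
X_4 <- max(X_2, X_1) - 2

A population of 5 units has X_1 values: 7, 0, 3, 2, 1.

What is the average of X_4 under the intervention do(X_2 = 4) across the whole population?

Under do(X_2=4), X_2's equation is replaced by X_2=4 for every unit. Per-unit X_4: 5, 2, 2, 2, 2. Mean = 2.6.

2.6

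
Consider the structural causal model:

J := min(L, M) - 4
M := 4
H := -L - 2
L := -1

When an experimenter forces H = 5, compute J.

Under do(H=5), the mechanism H := -L - 2 is discarded; H is fixed at 5.
Since J is not a descendant of the intervened variable, it is unaffected.
J = min(L, M) - 4  [with L=-1, M=4]  = -5

-5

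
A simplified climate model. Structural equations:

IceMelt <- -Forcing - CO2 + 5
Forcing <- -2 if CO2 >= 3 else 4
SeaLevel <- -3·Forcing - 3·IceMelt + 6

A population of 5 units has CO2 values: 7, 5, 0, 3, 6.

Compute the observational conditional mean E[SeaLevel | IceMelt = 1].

0

Conditioning on IceMelt=1 selects the 2 unit(s) with CO2 ∈ {0, 6}. Their SeaLevel values: -9, 9. Mean = 0.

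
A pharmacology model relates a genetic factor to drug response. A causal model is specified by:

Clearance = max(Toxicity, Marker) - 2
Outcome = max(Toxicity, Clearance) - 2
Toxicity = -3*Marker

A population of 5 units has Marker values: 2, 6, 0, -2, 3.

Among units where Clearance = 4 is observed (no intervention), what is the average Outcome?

3

Observing Clearance=4 restricts to units where Clearance's equation naturally yields 4: Marker ∈ {6, -2}. In that subpopulation Outcome = 2, 4, mean 3.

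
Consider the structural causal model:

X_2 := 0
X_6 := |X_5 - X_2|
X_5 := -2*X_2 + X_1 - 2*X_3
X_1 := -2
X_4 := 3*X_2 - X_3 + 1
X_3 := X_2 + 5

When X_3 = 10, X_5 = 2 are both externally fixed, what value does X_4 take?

-9

The joint intervention fixes X_3 = 10, X_5 = 2, removing each variable's own equation.
X_4 = 3*X_2 - X_3 + 1  [with X_2=0, X_3=10]  = -9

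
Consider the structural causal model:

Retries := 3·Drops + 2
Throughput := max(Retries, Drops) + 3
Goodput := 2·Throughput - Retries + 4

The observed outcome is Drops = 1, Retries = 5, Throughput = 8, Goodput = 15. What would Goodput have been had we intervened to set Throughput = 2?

The intervention breaks the incoming arrows to Throughput: Throughput := max(Retries, Drops) + 3 no longer applies, and Throughput = 2.
Retries = 3·Drops + 2  [with Drops=1]  = 5
Goodput = 2·Throughput - Retries + 4  [with Throughput=2, Retries=5]  = 3

3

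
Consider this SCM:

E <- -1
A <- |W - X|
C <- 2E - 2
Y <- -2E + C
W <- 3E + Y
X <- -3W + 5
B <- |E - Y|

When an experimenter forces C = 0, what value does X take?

8

Under do(C=0), the mechanism C <- 2E - 2 is discarded; C is fixed at 0.
Y = -2E + C  [with E=-1, C=0]  = 2
W = 3E + Y  [with E=-1, Y=2]  = -1
X = -3W + 5  [with W=-1]  = 8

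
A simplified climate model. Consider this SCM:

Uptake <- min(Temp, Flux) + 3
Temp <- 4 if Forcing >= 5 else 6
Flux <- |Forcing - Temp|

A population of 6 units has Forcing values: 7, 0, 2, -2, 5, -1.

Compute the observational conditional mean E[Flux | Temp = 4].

Observing Temp=4 restricts to units where Temp's equation naturally yields 4: Forcing ∈ {7, 5}. In that subpopulation Flux = 3, 1, mean 2.

2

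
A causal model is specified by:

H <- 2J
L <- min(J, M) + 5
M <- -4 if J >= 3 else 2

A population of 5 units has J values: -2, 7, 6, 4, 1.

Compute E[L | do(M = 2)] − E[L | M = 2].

1.5

The intervention sets M=2 in all 5 units regardless of J. Recomputing L per unit gives 3, 7, 7, 7, 6; average 6.
Conditioning on M=2 selects the 2 unit(s) with J ∈ {-2, 1}. Their L values: 3, 6. Mean = 4.5.
Difference = 6 − 4.5 = 1.5.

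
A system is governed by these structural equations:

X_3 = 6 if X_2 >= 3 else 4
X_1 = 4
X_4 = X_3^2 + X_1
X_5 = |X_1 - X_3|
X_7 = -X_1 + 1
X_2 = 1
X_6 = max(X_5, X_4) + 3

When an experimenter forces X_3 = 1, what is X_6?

8

The intervention breaks the incoming arrows to X_3: X_3 = 6 if X_2 >= 3 else 4 no longer applies, and X_3 = 1.
X_4 = X_3^2 + X_1  [with X_3=1, X_1=4]  = 5
X_5 = |X_1 - X_3|  [with X_1=4, X_3=1]  = 3
X_6 = max(X_5, X_4) + 3  [with X_5=3, X_4=5]  = 8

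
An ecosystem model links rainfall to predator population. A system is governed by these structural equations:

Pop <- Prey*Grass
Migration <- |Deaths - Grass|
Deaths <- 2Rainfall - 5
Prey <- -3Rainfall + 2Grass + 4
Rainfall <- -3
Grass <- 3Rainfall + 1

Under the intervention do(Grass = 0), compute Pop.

Under do(Grass=0), the mechanism Grass <- 3Rainfall + 1 is discarded; Grass is fixed at 0.
Prey = -3Rainfall + 2Grass + 4  [with Rainfall=-3, Grass=0]  = 13
Pop = Prey*Grass  [with Prey=13, Grass=0]  = 0

0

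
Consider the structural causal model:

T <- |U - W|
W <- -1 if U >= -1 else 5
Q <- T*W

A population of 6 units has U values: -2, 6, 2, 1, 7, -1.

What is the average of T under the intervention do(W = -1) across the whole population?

3.5

Under do(W=-1), W's equation is replaced by W=-1 for every unit. Per-unit T: 1, 7, 3, 2, 8, 0. Mean = 3.5.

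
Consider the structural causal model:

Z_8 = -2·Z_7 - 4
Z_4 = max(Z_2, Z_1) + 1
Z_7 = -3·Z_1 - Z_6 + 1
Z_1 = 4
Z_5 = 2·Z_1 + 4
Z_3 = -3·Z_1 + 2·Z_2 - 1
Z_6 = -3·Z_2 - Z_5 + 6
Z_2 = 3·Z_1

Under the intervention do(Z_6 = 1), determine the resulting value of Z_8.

Intervening sets Z_6 = 1 and removes its equation (Z_6 = -3·Z_2 - Z_5 + 6).
Z_7 = -3·Z_1 - Z_6 + 1  [with Z_1=4, Z_6=1]  = -12
Z_8 = -2·Z_7 - 4  [with Z_7=-12]  = 20

20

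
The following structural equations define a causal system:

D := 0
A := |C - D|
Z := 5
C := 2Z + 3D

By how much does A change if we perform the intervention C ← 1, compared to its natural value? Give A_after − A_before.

-9

The intervention breaks the incoming arrows to C: C := 2Z + 3D no longer applies, and C = 1.
A = |C - D|  [with C=1, D=0]  = 1
Without intervention: C = 2Z + 3D  [with Z=5, D=0]  = 10; A = |C - D|  [with C=10, D=0]  = 10.
Change = 1 − 10 = -9.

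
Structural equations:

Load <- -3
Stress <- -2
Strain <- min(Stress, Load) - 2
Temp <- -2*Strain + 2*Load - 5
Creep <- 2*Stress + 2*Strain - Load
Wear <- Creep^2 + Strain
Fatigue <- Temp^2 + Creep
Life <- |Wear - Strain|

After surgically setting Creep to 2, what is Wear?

-1

The intervention breaks the incoming arrows to Creep: Creep <- 2*Stress + 2*Strain - Load no longer applies, and Creep = 2.
Strain = min(Stress, Load) - 2  [with Stress=-2, Load=-3]  = -5
Wear = Creep^2 + Strain  [with Creep=2, Strain=-5]  = -1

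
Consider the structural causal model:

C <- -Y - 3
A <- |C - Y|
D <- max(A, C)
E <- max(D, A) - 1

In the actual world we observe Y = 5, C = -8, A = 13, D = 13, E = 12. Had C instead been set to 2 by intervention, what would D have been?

Under do(C=2), the mechanism C <- -Y - 3 is discarded; C is fixed at 2.
A = |C - Y|  [with C=2, Y=5]  = 3
D = max(A, C)  [with A=3, C=2]  = 3

3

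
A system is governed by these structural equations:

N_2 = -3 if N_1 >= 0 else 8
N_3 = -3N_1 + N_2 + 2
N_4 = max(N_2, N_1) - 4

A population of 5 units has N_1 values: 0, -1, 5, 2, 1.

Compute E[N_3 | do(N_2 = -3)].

do(N_2=-3) breaks N_2's dependence on N_1. With N_2=-3 fixed, N_3 across the units is -1, 2, -16, -7, -4, mean -5.2.

-5.2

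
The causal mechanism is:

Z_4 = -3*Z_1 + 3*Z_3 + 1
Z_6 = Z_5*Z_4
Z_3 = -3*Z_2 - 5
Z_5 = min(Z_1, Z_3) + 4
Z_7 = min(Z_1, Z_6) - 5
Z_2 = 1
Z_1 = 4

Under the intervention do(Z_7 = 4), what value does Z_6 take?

140

Intervening sets Z_7 = 4 and removes its equation (Z_7 = min(Z_1, Z_6) - 5).
Since Z_6 is not a descendant of the intervened variable, it is unaffected.
Z_3 = -3*Z_2 - 5  [with Z_2=1]  = -8
Z_4 = -3*Z_1 + 3*Z_3 + 1  [with Z_1=4, Z_3=-8]  = -35
Z_5 = min(Z_1, Z_3) + 4  [with Z_1=4, Z_3=-8]  = -4
Z_6 = Z_5*Z_4  [with Z_5=-4, Z_4=-35]  = 140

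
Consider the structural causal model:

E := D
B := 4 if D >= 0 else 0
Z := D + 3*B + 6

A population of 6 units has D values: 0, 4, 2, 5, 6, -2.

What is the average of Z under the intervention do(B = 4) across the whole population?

20.5

Under do(B=4), B's equation is replaced by B=4 for every unit. Per-unit Z: 18, 22, 20, 23, 24, 16. Mean = 20.5.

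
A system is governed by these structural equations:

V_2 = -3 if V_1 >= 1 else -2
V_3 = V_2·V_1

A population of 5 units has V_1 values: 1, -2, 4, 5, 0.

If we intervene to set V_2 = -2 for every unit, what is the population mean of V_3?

-3.2

The intervention sets V_2=-2 in all 5 units regardless of V_1. Recomputing V_3 per unit gives -2, 4, -8, -10, 0; average -3.2.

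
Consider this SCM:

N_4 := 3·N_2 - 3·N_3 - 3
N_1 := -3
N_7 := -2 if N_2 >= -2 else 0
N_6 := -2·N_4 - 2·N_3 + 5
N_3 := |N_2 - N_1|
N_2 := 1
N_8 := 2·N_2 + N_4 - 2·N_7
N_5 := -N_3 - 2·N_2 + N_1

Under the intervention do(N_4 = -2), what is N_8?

do(N_4=-2) replaces the equation N_4 := 3·N_2 - 3·N_3 - 3 with the constant N_4 = -2.
N_7 = -2 if N_2 >= -2 else 0  [with N_2=1]  = -2
N_8 = 2·N_2 + N_4 - 2·N_7  [with N_2=1, N_4=-2, N_7=-2]  = 4

4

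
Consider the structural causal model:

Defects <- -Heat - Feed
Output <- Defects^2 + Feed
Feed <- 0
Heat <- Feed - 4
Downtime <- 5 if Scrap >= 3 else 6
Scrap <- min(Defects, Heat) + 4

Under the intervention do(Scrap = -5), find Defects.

4

Under do(Scrap=-5), the mechanism Scrap <- min(Defects, Heat) + 4 is discarded; Scrap is fixed at -5.
Since Defects is not a descendant of the intervened variable, it is unaffected.
Heat = Feed - 4  [with Feed=0]  = -4
Defects = -Heat - Feed  [with Heat=-4, Feed=0]  = 4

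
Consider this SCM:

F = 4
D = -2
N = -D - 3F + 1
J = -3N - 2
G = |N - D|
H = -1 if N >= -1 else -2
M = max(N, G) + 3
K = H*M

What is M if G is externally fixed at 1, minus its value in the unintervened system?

-6

Under do(G=1), the mechanism G = |N - D| is discarded; G is fixed at 1.
N = -D - 3F + 1  [with D=-2, F=4]  = -9
M = max(N, G) + 3  [with N=-9, G=1]  = 4
Without intervention: N = -D - 3F + 1  [with D=-2, F=4]  = -9; G = |N - D|  [with N=-9, D=-2]  = 7; M = max(N, G) + 3  [with N=-9, G=7]  = 10.
Change = 4 − 10 = -6.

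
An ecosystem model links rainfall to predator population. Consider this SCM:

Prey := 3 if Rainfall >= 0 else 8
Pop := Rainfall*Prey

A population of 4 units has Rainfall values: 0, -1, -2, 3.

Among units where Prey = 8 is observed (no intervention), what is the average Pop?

Conditioning on Prey=8 selects the 2 unit(s) with Rainfall ∈ {-1, -2}. Their Pop values: -8, -16. Mean = -12.

-12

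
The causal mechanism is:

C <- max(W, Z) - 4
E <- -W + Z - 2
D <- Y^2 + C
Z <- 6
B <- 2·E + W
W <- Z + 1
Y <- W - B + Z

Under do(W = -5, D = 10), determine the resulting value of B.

Under do(W = -5, D = 10), each intervened variable's structural equation is replaced by its fixed value.
E = -W + Z - 2  [with W=-5, Z=6]  = 9
B = 2·E + W  [with E=9, W=-5]  = 13

13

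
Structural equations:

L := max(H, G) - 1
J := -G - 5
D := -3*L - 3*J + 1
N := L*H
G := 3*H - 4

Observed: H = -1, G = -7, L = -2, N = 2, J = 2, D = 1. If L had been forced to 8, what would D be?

The intervention breaks the incoming arrows to L: L := max(H, G) - 1 no longer applies, and L = 8.
G = 3*H - 4  [with H=-1]  = -7
J = -G - 5  [with G=-7]  = 2
D = -3*L - 3*J + 1  [with L=8, J=2]  = -29

-29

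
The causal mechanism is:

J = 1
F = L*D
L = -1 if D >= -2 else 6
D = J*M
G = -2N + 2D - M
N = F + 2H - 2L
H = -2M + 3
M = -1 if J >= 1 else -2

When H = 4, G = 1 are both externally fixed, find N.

11

Under do(H = 4, G = 1), each intervened variable's structural equation is replaced by its fixed value.
M = -1 if J >= 1 else -2  [with J=1]  = -1
D = J*M  [with J=1, M=-1]  = -1
L = -1 if D >= -2 else 6  [with D=-1]  = -1
F = L*D  [with L=-1, D=-1]  = 1
N = F + 2H - 2L  [with F=1, H=4, L=-1]  = 11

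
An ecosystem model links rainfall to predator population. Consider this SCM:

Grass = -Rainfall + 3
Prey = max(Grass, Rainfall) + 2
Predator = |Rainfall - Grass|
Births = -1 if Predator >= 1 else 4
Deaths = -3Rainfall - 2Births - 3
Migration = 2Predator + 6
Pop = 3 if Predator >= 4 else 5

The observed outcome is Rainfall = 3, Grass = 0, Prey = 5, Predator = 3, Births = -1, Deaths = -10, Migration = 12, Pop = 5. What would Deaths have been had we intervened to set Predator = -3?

Under do(Predator=-3), the mechanism Predator = |Rainfall - Grass| is discarded; Predator is fixed at -3.
Births = -1 if Predator >= 1 else 4  [with Predator=-3]  = 4
Deaths = -3Rainfall - 2Births - 3  [with Rainfall=3, Births=4]  = -20

-20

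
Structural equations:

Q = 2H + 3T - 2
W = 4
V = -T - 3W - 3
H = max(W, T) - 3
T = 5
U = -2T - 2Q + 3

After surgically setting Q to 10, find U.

Intervening sets Q = 10 and removes its equation (Q = 2H + 3T - 2).
U = -2T - 2Q + 3  [with T=5, Q=10]  = -27

-27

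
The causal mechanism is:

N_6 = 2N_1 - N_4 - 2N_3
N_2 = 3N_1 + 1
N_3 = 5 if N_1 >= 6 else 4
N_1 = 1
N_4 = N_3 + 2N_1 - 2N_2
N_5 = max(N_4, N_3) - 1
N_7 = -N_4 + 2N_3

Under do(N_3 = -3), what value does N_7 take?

The intervention breaks the incoming arrows to N_3: N_3 = 5 if N_1 >= 6 else 4 no longer applies, and N_3 = -3.
N_2 = 3N_1 + 1  [with N_1=1]  = 4
N_4 = N_3 + 2N_1 - 2N_2  [with N_3=-3, N_1=1, N_2=4]  = -9
N_7 = -N_4 + 2N_3  [with N_4=-9, N_3=-3]  = 3

3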